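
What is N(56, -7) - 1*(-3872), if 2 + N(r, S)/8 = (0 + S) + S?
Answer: 3744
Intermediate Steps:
N(r, S) = -16 + 16*S (N(r, S) = -16 + 8*((0 + S) + S) = -16 + 8*(S + S) = -16 + 8*(2*S) = -16 + 16*S)
N(56, -7) - 1*(-3872) = (-16 + 16*(-7)) - 1*(-3872) = (-16 - 112) + 3872 = -128 + 3872 = 3744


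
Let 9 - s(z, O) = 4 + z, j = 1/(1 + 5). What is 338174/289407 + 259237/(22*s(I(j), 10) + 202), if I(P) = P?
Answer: 225387818327/267701475 ≈ 841.94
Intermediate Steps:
j = ⅙ (j = 1/6 = ⅙ ≈ 0.16667)
s(z, O) = 5 - z (s(z, O) = 9 - (4 + z) = 9 + (-4 - z) = 5 - z)
338174/289407 + 259237/(22*s(I(j), 10) + 202) = 338174/289407 + 259237/(22*(5 - 1*⅙) + 202) = 338174*(1/289407) + 259237/(22*(5 - ⅙) + 202) = 338174/289407 + 259237/(22*(29/6) + 202) = 338174/289407 + 259237/(319/3 + 202) = 338174/289407 + 259237/(925/3) = 338174/289407 + 259237*(3/925) = 338174/289407 + 777711/925 = 225387818327/267701475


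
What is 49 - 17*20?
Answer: -291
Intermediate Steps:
49 - 17*20 = 49 - 340 = -291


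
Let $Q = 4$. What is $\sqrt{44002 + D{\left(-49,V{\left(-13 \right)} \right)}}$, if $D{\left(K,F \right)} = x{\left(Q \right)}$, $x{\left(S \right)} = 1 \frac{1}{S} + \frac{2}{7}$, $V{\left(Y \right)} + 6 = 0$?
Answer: $\frac{\sqrt{8624497}}{14} \approx 209.77$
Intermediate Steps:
$V{\left(Y \right)} = -6$ ($V{\left(Y \right)} = -6 + 0 = -6$)
$x{\left(S \right)} = \frac{2}{7} + \frac{1}{S}$ ($x{\left(S \right)} = \frac{1}{S} + 2 \cdot \frac{1}{7} = \frac{1}{S} + \frac{2}{7} = \frac{2}{7} + \frac{1}{S}$)
$D{\left(K,F \right)} = \frac{15}{28}$ ($D{\left(K,F \right)} = \frac{2}{7} + \frac{1}{4} = \frac{15}{28}$)
$\sqrt{44002 + D{\left(-49,V{\left(-13 \right)} \right)}} = \sqrt{44002 + \frac{15}{28}} = \sqrt{\frac{1232071}{28}} = \frac{\sqrt{8624497}}{14}$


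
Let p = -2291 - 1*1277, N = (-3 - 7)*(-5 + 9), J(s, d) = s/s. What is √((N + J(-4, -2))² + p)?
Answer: I*√2047 ≈ 45.244*I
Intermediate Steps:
J(s, d) = 1
N = -40 (N = -10*4 = -40)
p = -3568 (p = -2291 - 1277 = -3568)
√((N + J(-4, -2))² + p) = √((-40 + 1)² - 3568) = √((-39)² - 3568) = √(1521 - 3568) = √(-2047) = I*√2047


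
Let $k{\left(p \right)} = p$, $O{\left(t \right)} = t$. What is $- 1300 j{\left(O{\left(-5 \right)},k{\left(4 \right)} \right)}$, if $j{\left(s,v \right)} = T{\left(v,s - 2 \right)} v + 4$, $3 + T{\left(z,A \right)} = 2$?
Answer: $0$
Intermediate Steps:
$T{\left(z,A \right)} = -1$ ($T{\left(z,A \right)} = -3 + 2 = -1$)
$j{\left(s,v \right)} = 4 - v$ ($j{\left(s,v \right)} = - v + 4 = 4 - v$)
$- 1300 j{\left(O{\left(-5 \right)},k{\left(4 \right)} \right)} = - 1300 \left(4 - 4\right) = \left(-1300\right) 0 = 0$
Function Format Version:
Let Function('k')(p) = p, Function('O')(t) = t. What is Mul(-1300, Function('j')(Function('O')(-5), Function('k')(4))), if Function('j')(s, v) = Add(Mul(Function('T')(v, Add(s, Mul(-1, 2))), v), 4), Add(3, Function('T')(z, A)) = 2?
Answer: 0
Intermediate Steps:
Function('T')(z, A) = -1 (Function('T')(z, A) = Add(-3, 2) = -1)
Function('j')(s, v) = Add(4, Mul(-1, v)) (Function('j')(s, v) = Add(Mul(-1, v), 4) = Add(4, Mul(-1, v)))
Mul(-1300, Function('j')(Function('O')(-5), Function('k')(4))) = Mul(-1300, Add(4, Mul(-1, 4))) = Mul(-1300, Add(4, -4)) = Mul(-1300, 0) = 0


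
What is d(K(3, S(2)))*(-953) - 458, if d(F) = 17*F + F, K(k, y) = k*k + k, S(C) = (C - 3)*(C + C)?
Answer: -206306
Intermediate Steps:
S(C) = 2*C*(-3 + C) (S(C) = (-3 + C)*(2*C) = 2*C*(-3 + C))
K(k, y) = k + k² (K(k, y) = k² + k = k + k²)
d(F) = 18*F
d(K(3, S(2)))*(-953) - 458 = (18*(3*(1 + 3)))*(-953) - 458 = (18*(3*4))*(-953) - 458 = (18*12)*(-953) - 458 = 216*(-953) - 458 = -205848 - 458 = -206306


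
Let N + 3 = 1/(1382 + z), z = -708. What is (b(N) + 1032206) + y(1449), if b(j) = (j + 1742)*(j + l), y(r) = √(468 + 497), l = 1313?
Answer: 1503790080723/454276 + √965 ≈ 3.3103e+6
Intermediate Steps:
N = -2021/674 (N = -3 + 1/(1382 - 708) = -3 + 1/674 = -2021/674 ≈ -2.9985)
y(r) = √965
b(j) = (1313 + j)*(1742 + j) (b(j) = (j + 1742)*(j + 1313) = (1742 + j)*(1313 + j) = (1313 + j)*(1742 + j))
(b(N) + 1032206) + y(1449) = ((2287246 + (-2021/674)² + 3055*(-2021/674)) + 1032206) + √965 = ((2287246 + 4084441/454276 - 6174155/674) + 1032206) + √965 = (1034883667867/454276 + 1032206) + √965 = 1503790080723/454276 + √965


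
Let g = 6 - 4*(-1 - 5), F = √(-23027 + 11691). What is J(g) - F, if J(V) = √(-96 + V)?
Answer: I*(√66 - 2*√2834) ≈ -98.347*I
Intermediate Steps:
F = 2*I*√2834 (F = √(-11336) = 2*I*√2834 ≈ 106.47*I)
g = 30 (g = 6 - 4*(-6) = 6 + 24 = 30)
J(g) - F = √(-96 + 30) - 2*I*√2834 = √(-66) - 2*I*√2834 = I*√66 - 2*I*√2834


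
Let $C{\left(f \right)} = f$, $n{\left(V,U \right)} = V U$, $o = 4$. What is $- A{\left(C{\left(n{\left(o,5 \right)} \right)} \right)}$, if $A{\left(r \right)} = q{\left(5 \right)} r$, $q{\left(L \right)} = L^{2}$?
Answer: $-500$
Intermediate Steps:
$n{\left(V,U \right)} = U V$
$A{\left(r \right)} = 25 r$ ($A{\left(r \right)} = 5^{2} r = 25 r$)
$- A{\left(C{\left(n{\left(o,5 \right)} \right)} \right)} = - 25 \cdot 5 \cdot 4 = - 25 \cdot 20 = \left(-1\right) 500 = -500$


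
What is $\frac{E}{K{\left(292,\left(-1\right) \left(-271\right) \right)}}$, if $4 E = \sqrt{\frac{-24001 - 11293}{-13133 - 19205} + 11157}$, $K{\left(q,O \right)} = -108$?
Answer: $- \frac{\sqrt{729283261355}}{3492504} \approx -0.24452$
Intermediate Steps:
$E = \frac{\sqrt{729283261355}}{32338}$ ($E = \frac{\sqrt{\frac{-24001 - 11293}{-13133 - 19205} + 11157}}{4} = \frac{\sqrt{- \frac{35294}{-32338} + 11157}}{4} = \frac{\sqrt{\left(-35294\right) \left(- \frac{1}{32338}\right) + 11157}}{4} = \frac{\sqrt{\frac{17647}{16169} + 11157}}{4} = \frac{\sqrt{\frac{180415180}{16169}}}{4} = \frac{\frac{2}{16169} \sqrt{729283261355}}{4} = \frac{\sqrt{729283261355}}{32338} \approx 26.408$)
$\frac{E}{K{\left(292,\left(-1\right) \left(-271\right) \right)}} = \frac{\frac{1}{32338} \sqrt{729283261355}}{-108} = \frac{\sqrt{729283261355}}{32338} \left(- \frac{1}{108}\right) = - \frac{\sqrt{729283261355}}{3492504}$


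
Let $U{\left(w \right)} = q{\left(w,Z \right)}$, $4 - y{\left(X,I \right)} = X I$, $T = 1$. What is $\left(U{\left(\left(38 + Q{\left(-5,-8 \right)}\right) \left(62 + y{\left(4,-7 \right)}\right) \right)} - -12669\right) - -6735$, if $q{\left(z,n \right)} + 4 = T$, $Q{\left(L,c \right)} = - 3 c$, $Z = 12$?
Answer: $19401$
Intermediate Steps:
$y{\left(X,I \right)} = 4 - I X$ ($y{\left(X,I \right)} = 4 - X I = 4 - I X$)
$q{\left(z,n \right)} = -3$ ($q{\left(z,n \right)} = -4 + 1 = -3$)
$U{\left(w \right)} = -3$
$\left(U{\left(\left(38 + Q{\left(-5,-8 \right)}\right) \left(62 + y{\left(4,-7 \right)}\right) \right)} - -12669\right) - -6735 = \left(-3 - -12669\right) - -6735 = \left(-3 + 12669\right) + 6735 = 12666 + 6735 = 19401$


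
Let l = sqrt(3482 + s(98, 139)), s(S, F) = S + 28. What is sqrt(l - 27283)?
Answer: sqrt(-27283 + 2*sqrt(902)) ≈ 164.99*I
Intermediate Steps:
s(S, F) = 28 + S
l = 2*sqrt(902) (l = sqrt(3482 + (28 + 98)) = sqrt(3482 + 126) = sqrt(3608) = 2*sqrt(902) ≈ 60.067)
sqrt(l - 27283) = sqrt(2*sqrt(902) - 27283) = sqrt(-27283 + 2*sqrt(902))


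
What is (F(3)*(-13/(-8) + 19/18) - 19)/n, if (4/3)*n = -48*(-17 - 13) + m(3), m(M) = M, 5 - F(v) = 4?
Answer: -1175/77922 ≈ -0.015079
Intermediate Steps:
F(v) = 1 (F(v) = 5 - 1*4 = 5 - 4 = 1)
n = 4329/4 (n = 3*(-48*(-17 - 13) + 3)/4 = 3*(-48*(-30) + 3)/4 = 3*(1440 + 3)/4 = (¾)*1443 = 4329/4 ≈ 1082.3)
(F(3)*(-13/(-8) + 19/18) - 19)/n = (1*(-13/(-8) + 19/18) - 19)/(4329/4) = (1*(-13*(-⅛) + 19*(1/18)) - 19)*(4/4329) = (1*(13/8 + 19/18) - 19)*(4/4329) = (1*(193/72) - 19)*(4/4329) = (193/72 - 19)*(4/4329) = -1175/72*4/4329 = -1175/77922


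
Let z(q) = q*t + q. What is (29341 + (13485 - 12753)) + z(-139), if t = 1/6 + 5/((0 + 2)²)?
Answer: 356845/12 ≈ 29737.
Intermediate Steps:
t = 17/12 (t = 1*(⅙) + 5/(2²) = ⅙ + 5/4 = 17/12 ≈ 1.4167)
z(q) = 29*q/12 (z(q) = q*(17/12) + q = 17*q/12 + q = 29*q/12)
(29341 + (13485 - 12753)) + z(-139) = (29341 + (13485 - 12753)) + (29/12)*(-139) = (29341 + 732) - 4031/12 = 30073 - 4031/12 = 356845/12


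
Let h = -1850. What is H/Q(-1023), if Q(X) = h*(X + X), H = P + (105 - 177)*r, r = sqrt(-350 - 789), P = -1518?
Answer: -23/57350 - 6*I*sqrt(1139)/315425 ≈ -0.00040105 - 0.00064197*I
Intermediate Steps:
r = I*sqrt(1139) (r = sqrt(-1139) = I*sqrt(1139) ≈ 33.749*I)
H = -1518 - 72*I*sqrt(1139) (H = -1518 + (105 - 177)*(I*sqrt(1139)) = -1518 - 72*I*sqrt(1139) ≈ -1518.0 - 2429.9*I)
Q(X) = -3700*X (Q(X) = -1850*(X + X) = -3700*X)
H/Q(-1023) = (-1518 - 72*I*sqrt(1139))/((-3700*(-1023))) = (-1518 - 72*I*sqrt(1139))/3785100 = (-1518 - 72*I*sqrt(1139))*(1/3785100) = -23/57350 - 6*I*sqrt(1139)/315425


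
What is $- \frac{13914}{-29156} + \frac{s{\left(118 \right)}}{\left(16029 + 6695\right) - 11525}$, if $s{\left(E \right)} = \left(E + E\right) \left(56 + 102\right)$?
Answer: $\frac{621495907}{163259022} \approx 3.8068$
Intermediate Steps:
$s{\left(E \right)} = 316 E$ ($s{\left(E \right)} = 2 E 158 = 316 E$)
$- \frac{13914}{-29156} + \frac{s{\left(118 \right)}}{\left(16029 + 6695\right) - 11525} = - \frac{13914}{-29156} + \frac{316 \cdot 118}{\left(16029 + 6695\right) - 11525} = \left(-13914\right) \left(- \frac{1}{29156}\right) + \frac{37288}{22724 - 11525} = \frac{6957}{14578} + \frac{37288}{11199} = \frac{621495907}{163259022}$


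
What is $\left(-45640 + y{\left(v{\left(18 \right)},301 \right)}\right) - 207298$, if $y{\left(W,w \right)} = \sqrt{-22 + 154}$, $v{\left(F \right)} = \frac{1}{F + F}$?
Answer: $-252938 + 2 \sqrt{33} \approx -2.5293 \cdot 10^{5}$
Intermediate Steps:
$v{\left(F \right)} = \frac{1}{2 F}$
$y{\left(W,w \right)} = 2 \sqrt{33}$ ($y{\left(W,w \right)} = \sqrt{132} = 2 \sqrt{33}$)
$\left(-45640 + y{\left(v{\left(18 \right)},301 \right)}\right) - 207298 = \left(-45640 + 2 \sqrt{33}\right) - 207298 = -252938 + 2 \sqrt{33}$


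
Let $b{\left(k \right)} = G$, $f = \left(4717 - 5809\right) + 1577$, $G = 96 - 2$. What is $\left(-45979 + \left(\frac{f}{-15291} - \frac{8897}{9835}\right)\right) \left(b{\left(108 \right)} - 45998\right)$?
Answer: $\frac{45345177801834224}{21483855} \approx 2.1107 \cdot 10^{9}$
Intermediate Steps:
$G = 94$ ($G = 96 - 2 = 94$)
$f = 485$ ($f = -1092 + 1577 = 485$)
$b{\left(k \right)} = 94$
$\left(-45979 + \left(\frac{f}{-15291} - \frac{8897}{9835}\right)\right) \left(b{\left(108 \right)} - 45998\right) = \left(-45979 + \left(\frac{485}{-15291} - \frac{8897}{9835}\right)\right) \left(94 - 45998\right) = \left(-45979 + \left(485 \left(- \frac{1}{15291}\right) - \frac{1271}{1405}\right)\right) \left(-45904\right) = \left(-45979 - \frac{20116286}{21483855}\right) \left(-45904\right) = \left(- \frac{987826285331}{21483855}\right) \left(-45904\right) = \frac{45345177801834224}{21483855}$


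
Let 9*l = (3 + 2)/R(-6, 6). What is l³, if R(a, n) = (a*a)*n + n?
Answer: 125/7976023992 ≈ 1.5672e-8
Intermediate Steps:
R(a, n) = n + n*a² (R(a, n) = a²*n + n = n*a² + n = n + n*a²)
l = 5/1998 (l = ((3 + 2)/((6*(1 + (-6)²))))/9 = (5/((6*(1 + 36))))/9 = (5/((6*37)))/9 = (5/222)/9 = (5*(1/222))/9 = (⅑)*(5/222) = 5/1998 ≈ 0.0025025)
l³ = (5/1998)³ = 125/7976023992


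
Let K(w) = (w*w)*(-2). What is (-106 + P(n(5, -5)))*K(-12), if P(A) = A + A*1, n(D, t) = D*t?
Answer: 44928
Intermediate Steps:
K(w) = -2*w**2 (K(w) = w**2*(-2) = -2*w**2)
P(A) = 2*A (P(A) = A + A = 2*A)
(-106 + P(n(5, -5)))*K(-12) = (-106 + 2*(5*(-5)))*(-2*(-12)**2) = (-106 + 2*(-25))*(-2*144) = (-106 - 50)*(-288) = -156*(-288) = 44928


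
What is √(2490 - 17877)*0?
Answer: 0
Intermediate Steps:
√(2490 - 17877)*0 = √(-15387)*0 = (I*√15387)*0 = 0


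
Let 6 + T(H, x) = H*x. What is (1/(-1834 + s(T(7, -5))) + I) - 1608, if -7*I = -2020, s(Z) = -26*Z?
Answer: -7093255/5376 ≈ -1319.4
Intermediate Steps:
T(H, x) = -6 + H*x
I = 2020/7 (I = -1/7*(-2020) = 2020/7 ≈ 288.57)
(1/(-1834 + s(T(7, -5))) + I) - 1608 = (1/(-1834 - 26*(-6 + 7*(-5))) + 2020/7) - 1608 = (1/(-1834 - 26*(-6 - 35)) + 2020/7) - 1608 = (1/(-1834 - 26*(-41)) + 2020/7) - 1608 = (1/(-1834 + 1066) + 2020/7) - 1608 = (1/(-768) + 2020/7) - 1608 = (-1/768 + 2020/7) - 1608 = 1551353/5376 - 1608 = -7093255/5376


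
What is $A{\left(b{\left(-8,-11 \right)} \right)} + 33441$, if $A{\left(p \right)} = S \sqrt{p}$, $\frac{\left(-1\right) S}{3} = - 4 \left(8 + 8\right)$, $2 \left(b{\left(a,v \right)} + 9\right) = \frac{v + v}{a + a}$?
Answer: $33441 + 48 i \sqrt{133} \approx 33441.0 + 553.56 i$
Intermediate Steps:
$b{\left(a,v \right)} = -9 + \frac{v}{2 a}$ ($b{\left(a,v \right)} = -9 + \frac{\left(v + v\right) \frac{1}{a + a}}{2} = -9 + \frac{2 v \frac{1}{2 a}}{2} = -9 + \frac{v \frac{1}{a}}{2} = -9 + \frac{v}{2 a}$)
$S = 192$ ($S = - 3 \left(- 4 \left(8 + 8\right)\right) = - 3 \left(\left(-4\right) 16\right) = \left(-3\right) \left(-64\right) = 192$)
$A{\left(p \right)} = 192 \sqrt{p}$
$A{\left(b{\left(-8,-11 \right)} \right)} + 33441 = 192 \sqrt{-9 + \frac{1}{2} \left(-11\right) \frac{1}{-8}} + 33441 = 192 \sqrt{-9 + \frac{1}{2} \left(-11\right) \left(- \frac{1}{8}\right)} + 33441 = 192 \sqrt{-9 + \frac{11}{16}} + 33441 = 192 \sqrt{- \frac{133}{16}} + 33441 = 192 \frac{i \sqrt{133}}{4} + 33441 = 48 i \sqrt{133} + 33441 = 33441 + 48 i \sqrt{133}$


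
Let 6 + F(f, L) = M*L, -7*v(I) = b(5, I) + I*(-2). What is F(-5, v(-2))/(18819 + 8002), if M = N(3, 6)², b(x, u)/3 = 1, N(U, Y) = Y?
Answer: -42/26821 ≈ -0.0015659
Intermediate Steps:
b(x, u) = 3 (b(x, u) = 3*1 = 3)
M = 36 (M = 6² = 36)
v(I) = -3/7 + 2*I/7 (v(I) = -(3 + I*(-2))/7 = -(3 - 2*I)/7 = -3/7 + 2*I/7)
F(f, L) = -6 + 36*L
F(-5, v(-2))/(18819 + 8002) = (-6 + 36*(-3/7 + (2/7)*(-2)))/(18819 + 8002) = (-6 + 36*(-3/7 - 4/7))/26821 = (-6 + 36*(-1))*(1/26821) = (-6 - 36)*(1/26821) = -42*1/26821 = -42/26821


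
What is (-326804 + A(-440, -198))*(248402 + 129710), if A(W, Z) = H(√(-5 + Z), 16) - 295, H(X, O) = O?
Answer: -123674007296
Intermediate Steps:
A(W, Z) = -279 (A(W, Z) = 16 - 295 = -279)
(-326804 + A(-440, -198))*(248402 + 129710) = (-326804 - 279)*(248402 + 129710) = -327083*378112 = -123674007296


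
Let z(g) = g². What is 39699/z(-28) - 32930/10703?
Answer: 57011611/1198736 ≈ 47.560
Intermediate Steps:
39699/z(-28) - 32930/10703 = 39699/((-28)²) - 32930/10703 = 39699/784 - 32930*1/10703 = 39699*(1/784) - 32930/10703 = 39699/784 - 32930/10703 = 57011611/1198736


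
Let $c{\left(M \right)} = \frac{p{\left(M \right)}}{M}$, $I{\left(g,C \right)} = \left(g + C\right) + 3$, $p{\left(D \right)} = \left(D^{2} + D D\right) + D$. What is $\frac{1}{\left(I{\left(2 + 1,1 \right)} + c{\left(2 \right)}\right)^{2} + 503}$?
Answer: $\frac{1}{647} \approx 0.0015456$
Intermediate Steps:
$p{\left(D \right)} = D + 2 D^{2}$ ($p{\left(D \right)} = \left(D^{2} + D^{2}\right) + D = 2 D^{2} + D = D + 2 D^{2}$)
$I{\left(g,C \right)} = 3 + C + g$ ($I{\left(g,C \right)} = \left(C + g\right) + 3 = 3 + C + g$)
$c{\left(M \right)} = 1 + 2 M$ ($c{\left(M \right)} = \frac{M \left(1 + 2 M\right)}{M} = 1 + 2 M$)
$\frac{1}{\left(I{\left(2 + 1,1 \right)} + c{\left(2 \right)}\right)^{2} + 503} = \frac{1}{\left(\left(3 + 1 + \left(2 + 1\right)\right) + \left(1 + 2 \cdot 2\right)\right)^{2} + 503} = \frac{1}{\left(\left(3 + 1 + 3\right) + \left(1 + 4\right)\right)^{2} + 503} = \frac{1}{\left(7 + 5\right)^{2} + 503} = \frac{1}{12^{2} + 503} = \frac{1}{144 + 503} = \frac{1}{647}$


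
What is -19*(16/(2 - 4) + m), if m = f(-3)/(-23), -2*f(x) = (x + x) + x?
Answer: 7163/46 ≈ 155.72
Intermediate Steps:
f(x) = -3*x/2 (f(x) = -((x + x) + x)/2 = -(2*x + x)/2 = -3*x/2)
m = -9/46 (m = -3/2*(-3)/(-23) = (9/2)*(-1/23) = -9/46 ≈ -0.19565)
-19*(16/(2 - 4) + m) = -19*(16/(2 - 4) - 9/46) = -19*(16/(-2) - 9/46) = -19*(16*(-1/2) - 9/46) = -19*(-8 - 9/46) = -19*(-377/46) = 7163/46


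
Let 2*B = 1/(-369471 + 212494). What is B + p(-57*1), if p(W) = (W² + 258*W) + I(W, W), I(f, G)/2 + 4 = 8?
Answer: -3594459347/313954 ≈ -11449.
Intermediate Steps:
I(f, G) = 8 (I(f, G) = -8 + 2*8 = -8 + 16 = 8)
p(W) = 8 + W² + 258*W (p(W) = (W² + 258*W) + 8 = 8 + W² + 258*W)
B = -1/313954 (B = 1/(2*(-369471 + 212494)) = (½)/(-156977) = (½)*(-1/156977) = -1/313954 ≈ -3.1852e-6)
B + p(-57*1) = -1/313954 + (8 + (-57*1)² + 258*(-57*1)) = -1/313954 + (8 + (-57)² + 258*(-57)) = -1/313954 + (8 + 3249 - 14706) = -1/313954 - 11449 = -3594459347/313954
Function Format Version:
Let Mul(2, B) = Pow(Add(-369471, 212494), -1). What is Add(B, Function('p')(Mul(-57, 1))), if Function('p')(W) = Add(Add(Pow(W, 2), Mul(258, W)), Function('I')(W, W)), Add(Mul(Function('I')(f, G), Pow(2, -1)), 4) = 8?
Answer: Rational(-3594459347, 313954) ≈ -11449.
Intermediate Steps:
Function('I')(f, G) = 8 (Function('I')(f, G) = Add(-8, Mul(2, 8)) = Add(-8, 16) = 8)
Function('p')(W) = Add(8, Pow(W, 2), Mul(258, W)) (Function('p')(W) = Add(Add(Pow(W, 2), Mul(258, W)), 8) = Add(8, Pow(W, 2), Mul(258, W)))
B = Rational(-1, 313954) (B = Mul(Rational(1, 2), Pow(Add(-369471, 212494), -1)) = Mul(Rational(1, 2), Pow(-156977, -1)) = Mul(Rational(1, 2), Rational(-1, 156977)) = Rational(-1, 313954) ≈ -3.1852e-6)
Add(B, Function('p')(Mul(-57, 1))) = Add(Rational(-1, 313954), Add(8, Pow(Mul(-57, 1), 2), Mul(258, Mul(-57, 1)))) = Add(Rational(-1, 313954), Add(8, Pow(-57, 2), Mul(258, -57))) = Add(Rational(-1, 313954), Add(8, 3249, -14706)) = Add(Rational(-1, 313954), -11449) = Rational(-3594459347, 313954)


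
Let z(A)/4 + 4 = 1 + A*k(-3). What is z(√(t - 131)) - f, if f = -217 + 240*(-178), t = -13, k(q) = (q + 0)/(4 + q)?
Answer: 42925 - 144*I ≈ 42925.0 - 144.0*I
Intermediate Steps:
k(q) = q/(4 + q)
f = -42937 (f = -217 - 42720 = -42937)
z(A) = -12 - 12*A (z(A) = -16 + 4*(1 + A*(-3/(4 - 3))) = -16 + 4*(1 + A*(-3/1)) = -16 + 4*(1 + A*(-3*1)) = -16 + 4*(1 + A*(-3)) = -16 + 4*(1 - 3*A) = -16 + (4 - 12*A) = -12 - 12*A)
z(√(t - 131)) - f = (-12 - 12*√(-13 - 131)) - 1*(-42937) = (-12 - 144*I) + 42937 = 42925 - 144*I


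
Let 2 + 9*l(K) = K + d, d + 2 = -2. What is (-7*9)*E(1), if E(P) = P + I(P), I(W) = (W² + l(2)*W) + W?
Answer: -161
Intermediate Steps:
d = -4 (d = -2 - 2 = -4)
l(K) = -⅔ + K/9 (l(K) = -2/9 + (K - 4)/9 = -2/9 + (-4 + K)/9 = -2/9 + (-4/9 + K/9) = -⅔ + K/9)
I(W) = W² + 5*W/9 (I(W) = (W² + (-⅔ + (⅑)*2)*W) + W = (W² + (-⅔ + 2/9)*W) + W = (W² - 4*W/9) + W = W² + 5*W/9)
E(P) = P + P*(5 + 9*P)/9
(-7*9)*E(1) = (-7*9)*((⅑)*1*(14 + 9*1)) = -7*(14 + 9) = -7*23 = -63*23/9 = -161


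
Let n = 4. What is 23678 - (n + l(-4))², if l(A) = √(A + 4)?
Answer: 23662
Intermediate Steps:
l(A) = √(4 + A)
23678 - (n + l(-4))² = 23678 - (4 + √(4 - 4))² = 23678 - (4 + √0)² = 23678 - (4 + 0)² = 23678 - 1*4² = 23678 - 1*16 = 23678 - 16 = 23662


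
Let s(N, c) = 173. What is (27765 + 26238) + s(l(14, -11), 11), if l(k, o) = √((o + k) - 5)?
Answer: 54176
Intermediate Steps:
l(k, o) = √(-5 + k + o) (l(k, o) = √((k + o) - 5) = √(-5 + k + o))
(27765 + 26238) + s(l(14, -11), 11) = (27765 + 26238) + 173 = 54003 + 173 = 54176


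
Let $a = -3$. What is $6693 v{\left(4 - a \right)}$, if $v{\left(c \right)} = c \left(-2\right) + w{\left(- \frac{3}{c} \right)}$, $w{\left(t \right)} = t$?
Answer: $- \frac{675993}{7} \approx -96570.0$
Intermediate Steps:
$v{\left(c \right)} = - \frac{3}{c} - 2 c$ ($v{\left(c \right)} = c \left(-2\right) - \frac{3}{c} = - 2 c - \frac{3}{c} = - \frac{3}{c} - 2 c$)
$6693 v{\left(4 - a \right)} = 6693 \left(- \frac{3}{4 - -3} - 2 \left(4 - -3\right)\right) = 6693 \left(- \frac{3}{4 + 3} - 2 \left(4 + 3\right)\right) = 6693 \left(- \frac{3}{7} - 14\right) = 6693 \left(- \frac{101}{7}\right) = - \frac{675993}{7}$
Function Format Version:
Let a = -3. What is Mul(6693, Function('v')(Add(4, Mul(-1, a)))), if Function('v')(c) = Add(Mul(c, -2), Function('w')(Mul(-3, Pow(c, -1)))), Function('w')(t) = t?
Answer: Rational(-675993, 7) ≈ -96570.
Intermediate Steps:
Function('v')(c) = Add(Mul(-3, Pow(c, -1)), Mul(-2, c)) (Function('v')(c) = Add(Mul(c, -2), Mul(-3, Pow(c, -1))) = Add(Mul(-2, c), Mul(-3, Pow(c, -1))) = Add(Mul(-3, Pow(c, -1)), Mul(-2, c)))
Mul(6693, Function('v')(Add(4, Mul(-1, a)))) = Mul(6693, Add(Mul(-3, Pow(Add(4, Mul(-1, -3)), -1)), Mul(-2, Add(4, Mul(-1, -3))))) = Mul(6693, Add(Mul(-3, Pow(Add(4, 3), -1)), Mul(-2, Add(4, 3)))) = Mul(6693, Add(Mul(-3, Pow(7, -1)), Mul(-2, 7))) = Mul(6693, Add(Mul(-3, Rational(1, 7)), -14)) = Mul(6693, Add(Rational(-3, 7), -14)) = Mul(6693, Rational(-101, 7)) = Rational(-675993, 7)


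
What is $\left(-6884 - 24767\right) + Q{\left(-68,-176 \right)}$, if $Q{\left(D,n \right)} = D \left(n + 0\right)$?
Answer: $-19683$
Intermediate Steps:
$Q{\left(D,n \right)} = D n$
$\left(-6884 - 24767\right) + Q{\left(-68,-176 \right)} = \left(-6884 - 24767\right) - -11968 = -31651 + 11968 = -19683$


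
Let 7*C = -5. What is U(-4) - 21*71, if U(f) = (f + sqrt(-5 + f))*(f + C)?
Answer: -10305/7 - 99*I/7 ≈ -1472.1 - 14.143*I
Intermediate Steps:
C = -5/7 (C = (1/7)*(-5) = -5/7 ≈ -0.71429)
U(f) = (-5/7 + f)*(f + sqrt(-5 + f)) (U(f) = (f + sqrt(-5 + f))*(f - 5/7) = (f + sqrt(-5 + f))*(-5/7 + f) = (-5/7 + f)*(f + sqrt(-5 + f)))
U(-4) - 21*71 = ((-4)**2 - 5/7*(-4) - 5*sqrt(-5 - 4)/7 - 4*sqrt(-5 - 4)) - 21*71 = (16 + 20/7 - 15*I/7 - 12*I) - 1491 = (132/7 - 99*I/7) - 1491 = -10305/7 - 99*I/7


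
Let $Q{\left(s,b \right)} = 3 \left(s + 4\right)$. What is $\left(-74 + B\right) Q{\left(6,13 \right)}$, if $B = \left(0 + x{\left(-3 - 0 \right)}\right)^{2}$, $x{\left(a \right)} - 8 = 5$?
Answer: $2850$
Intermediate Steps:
$x{\left(a \right)} = 13$ ($x{\left(a \right)} = 8 + 5 = 13$)
$Q{\left(s,b \right)} = 12 + 3 s$ ($Q{\left(s,b \right)} = 3 \left(4 + s\right) = 12 + 3 s$)
$B = 169$ ($B = \left(0 + 13\right)^{2} = 13^{2} = 169$)
$\left(-74 + B\right) Q{\left(6,13 \right)} = \left(-74 + 169\right) \left(12 + 3 \cdot 6\right) = 95 \left(12 + 18\right) = 95 \cdot 30 = 2850$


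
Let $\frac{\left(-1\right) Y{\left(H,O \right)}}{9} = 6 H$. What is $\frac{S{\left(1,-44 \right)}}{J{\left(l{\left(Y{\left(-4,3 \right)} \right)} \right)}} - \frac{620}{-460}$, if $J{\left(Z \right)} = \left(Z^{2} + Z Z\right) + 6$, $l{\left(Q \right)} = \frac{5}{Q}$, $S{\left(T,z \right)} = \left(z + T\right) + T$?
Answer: $- \frac{2599295}{459977} \approx -5.6509$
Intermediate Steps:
$Y{\left(H,O \right)} = - 54 H$ ($Y{\left(H,O \right)} = - 9 \cdot 6 H = - 54 H$)
$S{\left(T,z \right)} = z + 2 T$ ($S{\left(T,z \right)} = \left(T + z\right) + T = z + 2 T$)
$J{\left(Z \right)} = 6 + 2 Z^{2}$ ($J{\left(Z \right)} = \left(Z^{2} + Z^{2}\right) + 6 = 2 Z^{2} + 6 = 6 + 2 Z^{2}$)
$\frac{S{\left(1,-44 \right)}}{J{\left(l{\left(Y{\left(-4,3 \right)} \right)} \right)}} - \frac{620}{-460} = \frac{-44 + 2 \cdot 1}{6 + 2 \left(\frac{5}{\left(-54\right) \left(-4\right)}\right)^{2}} - \frac{620}{-460} = \frac{-44 + 2}{6 + 2 \left(\frac{5}{216}\right)^{2}} - - \frac{31}{23} = - \frac{42}{6 + 2 \left(5 \cdot \frac{1}{216}\right)^{2}} + \frac{31}{23} = - \frac{42}{6 + 2 \left(\frac{5}{216}\right)^{2}} + \frac{31}{23} = - \frac{42}{6 + 2 \cdot \frac{25}{46656}} + \frac{31}{23} = - \frac{42}{6 + \frac{25}{23328}} + \frac{31}{23} = - \frac{42}{\frac{139993}{23328}} + \frac{31}{23} = \left(-42\right) \frac{23328}{139993} + \frac{31}{23} = - \frac{139968}{19999} + \frac{31}{23} = - \frac{2599295}{459977}$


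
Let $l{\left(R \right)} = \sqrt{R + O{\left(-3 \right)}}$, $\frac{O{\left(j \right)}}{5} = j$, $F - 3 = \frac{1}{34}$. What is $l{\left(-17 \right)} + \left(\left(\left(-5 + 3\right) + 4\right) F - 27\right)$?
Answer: $- \frac{356}{17} + 4 i \sqrt{2} \approx -20.941 + 5.6569 i$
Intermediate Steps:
$F = \frac{103}{34}$ ($F = 3 + \frac{1}{34} = \frac{103}{34} \approx 3.0294$)
$O{\left(j \right)} = 5 j$
$l{\left(R \right)} = \sqrt{-15 + R}$ ($l{\left(R \right)} = \sqrt{R + 5 \left(-3\right)} = \sqrt{R - 15} = \sqrt{-15 + R}$)
$l{\left(-17 \right)} + \left(\left(\left(-5 + 3\right) + 4\right) F - 27\right) = \sqrt{-15 - 17} - \left(27 - \left(\left(-5 + 3\right) + 4\right) \frac{103}{34}\right) = \sqrt{-32} - \left(27 - \left(-2 + 4\right) \frac{103}{34}\right) = 4 i \sqrt{2} + \left(2 \cdot \frac{103}{34} - 27\right) = 4 i \sqrt{2} + \left(\frac{103}{17} - 27\right) = 4 i \sqrt{2} - \frac{356}{17} = - \frac{356}{17} + 4 i \sqrt{2}$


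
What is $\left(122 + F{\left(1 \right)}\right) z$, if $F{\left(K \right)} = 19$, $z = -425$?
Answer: $-59925$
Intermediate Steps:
$\left(122 + F{\left(1 \right)}\right) z = \left(122 + 19\right) \left(-425\right) = 141 \left(-425\right) = -59925$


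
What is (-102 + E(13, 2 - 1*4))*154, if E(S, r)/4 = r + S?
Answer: -8932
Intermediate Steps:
E(S, r) = 4*S + 4*r (E(S, r) = 4*(r + S) = 4*(S + r) = 4*S + 4*r)
(-102 + E(13, 2 - 1*4))*154 = (-102 + (4*13 + 4*(2 - 1*4)))*154 = (-102 + (52 + 4*(2 - 4)))*154 = (-102 + (52 + 4*(-2)))*154 = (-102 + (52 - 8))*154 = (-102 + 44)*154 = -58*154 = -8932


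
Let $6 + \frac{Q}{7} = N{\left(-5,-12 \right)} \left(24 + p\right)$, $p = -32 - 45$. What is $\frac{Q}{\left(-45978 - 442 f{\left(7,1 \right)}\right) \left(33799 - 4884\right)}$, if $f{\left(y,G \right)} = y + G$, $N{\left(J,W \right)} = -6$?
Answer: $- \frac{1092}{715848655} \approx -1.5255 \cdot 10^{-6}$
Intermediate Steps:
$f{\left(y,G \right)} = G + y$
$p = -77$ ($p = -32 - 45 = -77$)
$Q = 2184$ ($Q = -42 + 7 \left(- 6 \left(24 - 77\right)\right) = -42 + 7 \left(\left(-6\right) \left(-53\right)\right) = -42 + 7 \cdot 318 = -42 + 2226 = 2184$)
$\frac{Q}{\left(-45978 - 442 f{\left(7,1 \right)}\right) \left(33799 - 4884\right)} = \frac{2184}{\left(-45978 - 442 \left(1 + 7\right)\right) \left(33799 - 4884\right)} = \frac{2184}{\left(-45978 - 3536\right) 28915} = \frac{2184}{\left(-49514\right) 28915} = \frac{2184}{-1431697310} = 2184 \left(- \frac{1}{1431697310}\right) = - \frac{1092}{715848655}$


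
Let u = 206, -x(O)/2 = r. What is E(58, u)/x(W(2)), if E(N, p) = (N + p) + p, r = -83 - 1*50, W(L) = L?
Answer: 235/133 ≈ 1.7669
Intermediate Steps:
r = -133 (r = -83 - 50 = -133)
x(O) = 266 (x(O) = -2*(-133) = 266)
E(N, p) = N + 2*p
E(58, u)/x(W(2)) = (58 + 2*206)/266 = (58 + 412)*(1/266) = 470*(1/266) = 235/133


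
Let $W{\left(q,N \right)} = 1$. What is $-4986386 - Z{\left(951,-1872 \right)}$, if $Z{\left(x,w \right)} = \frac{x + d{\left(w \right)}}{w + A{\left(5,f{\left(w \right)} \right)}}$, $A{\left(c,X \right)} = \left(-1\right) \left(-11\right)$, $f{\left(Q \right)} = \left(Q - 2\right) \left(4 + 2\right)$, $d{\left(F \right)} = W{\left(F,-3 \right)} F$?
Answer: $- \frac{9279665267}{1861} \approx -4.9864 \cdot 10^{6}$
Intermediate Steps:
$d{\left(F \right)} = F$ ($d{\left(F \right)} = 1 F = F$)
$f{\left(Q \right)} = -12 + 6 Q$ ($f{\left(Q \right)} = \left(-2 + Q\right) 6 = -12 + 6 Q$)
$A{\left(c,X \right)} = 11$
$Z{\left(x,w \right)} = \frac{w + x}{11 + w}$ ($Z{\left(x,w \right)} = \frac{x + w}{w + 11} = \frac{w + x}{11 + w}$)
$-4986386 - Z{\left(951,-1872 \right)} = -4986386 - \frac{-1872 + 951}{11 - 1872} = -4986386 - \frac{1}{-1861} \left(-921\right) = -4986386 - \left(- \frac{1}{1861}\right) \left(-921\right) = -4986386 - \frac{921}{1861} = - \frac{9279665267}{1861}$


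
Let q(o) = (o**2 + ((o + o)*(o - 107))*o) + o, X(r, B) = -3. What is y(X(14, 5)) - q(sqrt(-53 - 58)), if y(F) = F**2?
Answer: -23634 + 221*I*sqrt(111) ≈ -23634.0 + 2328.4*I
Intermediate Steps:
q(o) = o + o**2 + 2*o**2*(-107 + o) (q(o) = (o**2 + ((2*o)*(-107 + o))*o) + o = (o**2 + (2*o*(-107 + o))*o) + o = (o**2 + 2*o**2*(-107 + o)) + o = o + o**2 + 2*o**2*(-107 + o))
y(X(14, 5)) - q(sqrt(-53 - 58)) = (-3)**2 - sqrt(-53 - 58)*(1 - 213*sqrt(-53 - 58) + 2*(sqrt(-53 - 58))**2) = 9 - sqrt(-111)*(1 - 213*I*sqrt(111) + 2*(sqrt(-111))**2) = 9 - I*sqrt(111)*(1 - 213*I*sqrt(111) + 2*(I*sqrt(111))**2) = 9 - I*sqrt(111)*(1 - 213*I*sqrt(111) + 2*(-111)) = 9 - I*sqrt(111)*(1 - 213*I*sqrt(111) - 222) = 9 - I*sqrt(111)*(-221 - 213*I*sqrt(111))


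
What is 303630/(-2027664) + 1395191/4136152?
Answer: 16386653459/87361734468 ≈ 0.18757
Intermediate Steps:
303630/(-2027664) + 1395191/4136152 = 303630*(-1/2027664) + 1395191*(1/4136152) = -50605/337944 + 1395191/4136152 = 16386653459/87361734468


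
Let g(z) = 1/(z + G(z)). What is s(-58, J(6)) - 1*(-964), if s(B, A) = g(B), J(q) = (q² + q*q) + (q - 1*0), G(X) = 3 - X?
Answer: 2893/3 ≈ 964.33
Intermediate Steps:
g(z) = ⅓ (g(z) = 1/(z + (3 - z)) = 1/3 = ⅓)
J(q) = q + 2*q² (J(q) = (q² + q²) + (q + 0) = 2*q² + q = q + 2*q²)
s(B, A) = ⅓
s(-58, J(6)) - 1*(-964) = ⅓ - 1*(-964) = ⅓ + 964 = 2893/3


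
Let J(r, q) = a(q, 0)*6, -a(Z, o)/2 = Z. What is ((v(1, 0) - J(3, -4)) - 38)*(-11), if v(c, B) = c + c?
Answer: 924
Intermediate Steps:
v(c, B) = 2*c
a(Z, o) = -2*Z
J(r, q) = -12*q (J(r, q) = -2*q*6 = -12*q)
((v(1, 0) - J(3, -4)) - 38)*(-11) = ((2*1 - (-12)*(-4)) - 38)*(-11) = ((2 - 1*48) - 38)*(-11) = ((2 - 48) - 38)*(-11) = (-46 - 38)*(-11) = -84*(-11) = 924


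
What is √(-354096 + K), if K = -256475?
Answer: I*√610571 ≈ 781.39*I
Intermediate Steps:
√(-354096 + K) = √(-354096 - 256475) = √(-610571) = I*√610571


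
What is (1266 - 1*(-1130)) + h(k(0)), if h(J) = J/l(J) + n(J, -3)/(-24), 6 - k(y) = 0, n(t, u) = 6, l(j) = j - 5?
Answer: 9607/4 ≈ 2401.8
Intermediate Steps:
l(j) = -5 + j
k(y) = 6 (k(y) = 6 - 1*0 = 6 + 0 = 6)
h(J) = -1/4 + J/(-5 + J) (h(J) = J/(-5 + J) + 6/(-24) = J/(-5 + J) + 6*(-1/24) = J/(-5 + J) - 1/4 = -1/4 + J/(-5 + J))
(1266 - 1*(-1130)) + h(k(0)) = (1266 - 1*(-1130)) + (5 + 3*6)/(4*(-5 + 6)) = (1266 + 1130) + (1/4)*(5 + 18)/1 = 2396 + (1/4)*1*23 = 2396 + 23/4 = 9607/4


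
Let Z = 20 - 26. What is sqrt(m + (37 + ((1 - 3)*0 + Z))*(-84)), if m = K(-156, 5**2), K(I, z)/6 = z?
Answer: I*sqrt(2454) ≈ 49.538*I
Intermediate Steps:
K(I, z) = 6*z
m = 150 (m = 6*5**2 = 6*25 = 150)
Z = -6
sqrt(m + (37 + ((1 - 3)*0 + Z))*(-84)) = sqrt(150 + (37 + ((1 - 3)*0 - 6))*(-84)) = sqrt(150 + (37 + (-2*0 - 6))*(-84)) = sqrt(150 + (37 + (0 - 6))*(-84)) = sqrt(150 + (37 - 6)*(-84)) = sqrt(150 + 31*(-84)) = sqrt(150 - 2604) = sqrt(-2454) = I*sqrt(2454)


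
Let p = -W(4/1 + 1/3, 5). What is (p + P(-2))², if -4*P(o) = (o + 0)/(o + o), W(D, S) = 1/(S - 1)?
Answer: 9/64 ≈ 0.14063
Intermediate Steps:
W(D, S) = 1/(-1 + S)
p = -¼ (p = -1/(-1 + 5) = -1/4 = -1*¼ = -¼ ≈ -0.25000)
P(o) = -⅛ (P(o) = -(o + 0)/(4*(o + o)) = -o/(4*(2*o)) = -o*1/(2*o)/4 = -¼*½ = -⅛)
(p + P(-2))² = (-¼ - ⅛)² = (-3/8)² = 9/64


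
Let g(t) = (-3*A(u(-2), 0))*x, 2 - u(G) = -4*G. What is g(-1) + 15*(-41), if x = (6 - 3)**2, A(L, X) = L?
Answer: -453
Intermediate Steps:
u(G) = 2 + 4*G (u(G) = 2 - (-4)*G = 2 + 4*G)
x = 9 (x = 3**2 = 9)
g(t) = 162 (g(t) = -3*(2 + 4*(-2))*9 = -3*(2 - 8)*9 = -3*(-6)*9 = 18*9 = 162)
g(-1) + 15*(-41) = 162 + 15*(-41) = 162 - 615 = -453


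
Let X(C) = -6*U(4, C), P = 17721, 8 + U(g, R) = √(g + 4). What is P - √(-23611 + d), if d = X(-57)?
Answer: 17721 - √(-23563 - 12*√2) ≈ 17721.0 - 153.56*I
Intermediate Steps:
U(g, R) = -8 + √(4 + g) (U(g, R) = -8 + √(g + 4) = -8 + √(4 + g))
X(C) = 48 - 12*√2 (X(C) = -6*(-8 + √(4 + 4)) = -6*(-8 + √8) = -6*(-8 + 2*√2) = 48 - 12*√2)
d = 48 - 12*√2 ≈ 31.029
P - √(-23611 + d) = 17721 - √(-23611 + (48 - 12*√2)) = 17721 - √(-23563 - 12*√2)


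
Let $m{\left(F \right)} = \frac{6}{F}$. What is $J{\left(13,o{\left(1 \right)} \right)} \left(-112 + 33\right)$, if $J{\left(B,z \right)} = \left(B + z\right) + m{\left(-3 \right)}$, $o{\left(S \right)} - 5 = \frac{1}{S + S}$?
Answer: $- \frac{2607}{2} \approx -1303.5$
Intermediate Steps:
$o{\left(S \right)} = 5 + \frac{1}{2 S}$ ($o{\left(S \right)} = 5 + \frac{1}{S + S} = 5 + \frac{1}{2 S}$)
$J{\left(B,z \right)} = -2 + B + z$ ($J{\left(B,z \right)} = \left(B + z\right) + \frac{6}{-3} = \left(B + z\right) + 6 \left(- \frac{1}{3}\right) = \left(B + z\right) - 2 = -2 + B + z$)
$J{\left(13,o{\left(1 \right)} \right)} \left(-112 + 33\right) = \left(-2 + 13 + \left(5 + \frac{1}{2 \cdot 1}\right)\right) \left(-112 + 33\right) = \left(-2 + 13 + \left(5 + \frac{1}{2} \cdot 1\right)\right) \left(-79\right) = \left(-2 + 13 + \left(5 + \frac{1}{2}\right)\right) \left(-79\right) = \left(-2 + 13 + \frac{11}{2}\right) \left(-79\right) = \frac{33}{2} \left(-79\right) = - \frac{2607}{2}$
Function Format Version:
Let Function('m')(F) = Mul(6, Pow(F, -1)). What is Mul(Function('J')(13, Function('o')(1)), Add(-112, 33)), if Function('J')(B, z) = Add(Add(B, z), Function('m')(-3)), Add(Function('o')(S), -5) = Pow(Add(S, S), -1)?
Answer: Rational(-2607, 2) ≈ -1303.5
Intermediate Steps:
Function('o')(S) = Add(5, Mul(Rational(1, 2), Pow(S, -1))) (Function('o')(S) = Add(5, Pow(Add(S, S), -1)) = Add(5, Pow(Mul(2, S), -1)) = Add(5, Mul(Rational(1, 2), Pow(S, -1))))
Function('J')(B, z) = Add(-2, B, z) (Function('J')(B, z) = Add(Add(B, z), Mul(6, Pow(-3, -1))) = Add(Add(B, z), Mul(6, Rational(-1, 3))) = Add(Add(B, z), -2) = Add(-2, B, z))
Mul(Function('J')(13, Function('o')(1)), Add(-112, 33)) = Mul(Add(-2, 13, Add(5, Mul(Rational(1, 2), Pow(1, -1)))), Add(-112, 33)) = Mul(Add(-2, 13, Add(5, Mul(Rational(1, 2), 1))), -79) = Mul(Add(-2, 13, Add(5, Rational(1, 2))), -79) = Mul(Add(-2, 13, Rational(11, 2)), -79) = Mul(Rational(33, 2), -79) = Rational(-2607, 2)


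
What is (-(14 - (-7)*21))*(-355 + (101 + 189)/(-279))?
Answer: 15992935/279 ≈ 57322.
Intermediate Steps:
(-(14 - (-7)*21))*(-355 + (101 + 189)/(-279)) = (-(14 - 1*(-147)))*(-355 + 290*(-1/279)) = (-(14 + 147))*(-355 - 290/279) = -1*161*(-99335/279) = -161*(-99335/279) = 15992935/279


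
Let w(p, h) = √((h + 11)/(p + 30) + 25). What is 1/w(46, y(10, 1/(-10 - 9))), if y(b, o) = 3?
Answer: √36366/957 ≈ 0.19927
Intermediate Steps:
w(p, h) = √(25 + (11 + h)/(30 + p)) (w(p, h) = √((11 + h)/(30 + p) + 25) = √(25 + (11 + h)/(30 + p)))
1/w(46, y(10, 1/(-10 - 9))) = 1/(√((761 + 3 + 25*46)/(30 + 46))) = 1/(√((761 + 3 + 1150)/76)) = 1/(√((1/76)*1914)) = 1/(√(957/38)) = 1/(√36366/38) = √36366/957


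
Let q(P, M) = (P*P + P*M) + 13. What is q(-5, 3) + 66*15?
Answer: 1013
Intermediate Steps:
q(P, M) = 13 + P² + M*P (q(P, M) = (P² + M*P) + 13 = 13 + P² + M*P)
q(-5, 3) + 66*15 = (13 + (-5)² + 3*(-5)) + 66*15 = (13 + 25 - 15) + 990 = 23 + 990 = 1013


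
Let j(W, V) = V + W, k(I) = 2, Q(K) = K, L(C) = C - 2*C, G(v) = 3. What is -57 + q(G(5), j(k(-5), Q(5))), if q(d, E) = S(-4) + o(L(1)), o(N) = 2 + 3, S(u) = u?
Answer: -56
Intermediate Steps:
L(C) = -C
o(N) = 5
q(d, E) = 1 (q(d, E) = -4 + 5 = 1)
-57 + q(G(5), j(k(-5), Q(5))) = -57 + 1 = -56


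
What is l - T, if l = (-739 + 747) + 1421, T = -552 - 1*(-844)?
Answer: 1137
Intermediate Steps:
T = 292 (T = -552 + 844 = 292)
l = 1429 (l = 8 + 1421 = 1429)
l - T = 1429 - 1*292 = 1429 - 292 = 1137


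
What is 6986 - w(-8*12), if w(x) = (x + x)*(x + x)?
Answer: -29878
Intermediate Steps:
w(x) = 4*x**2 (w(x) = (2*x)*(2*x) = 4*x**2)
6986 - w(-8*12) = 6986 - 4*(-8*12)**2 = 6986 - 4*(-96)**2 = 6986 - 4*9216 = 6986 - 1*36864 = 6986 - 36864 = -29878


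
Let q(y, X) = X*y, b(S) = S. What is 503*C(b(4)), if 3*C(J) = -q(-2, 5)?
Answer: 5030/3 ≈ 1676.7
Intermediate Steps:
C(J) = 10/3 (C(J) = (-5*(-2))/3 = (-1*(-10))/3 = (⅓)*10 = 10/3)
503*C(b(4)) = 503*(10/3) = 5030/3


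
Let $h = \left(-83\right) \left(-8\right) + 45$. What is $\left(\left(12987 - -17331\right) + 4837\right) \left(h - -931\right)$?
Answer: $57654200$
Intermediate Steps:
$h = 709$ ($h = 664 + 45 = 709$)
$\left(\left(12987 - -17331\right) + 4837\right) \left(h - -931\right) = \left(\left(12987 - -17331\right) + 4837\right) \left(709 - -931\right) = \left(\left(12987 + 17331\right) + 4837\right) \left(709 + 931\right) = \left(30318 + 4837\right) 1640 = 35155 \cdot 1640 = 57654200$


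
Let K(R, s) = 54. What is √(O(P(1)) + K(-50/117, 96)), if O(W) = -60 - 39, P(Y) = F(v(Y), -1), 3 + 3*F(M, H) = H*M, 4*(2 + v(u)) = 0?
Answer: 3*I*√5 ≈ 6.7082*I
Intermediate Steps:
v(u) = -2 (v(u) = -2 + (¼)*0 = -2 + 0 = -2)
F(M, H) = -1 + H*M/3 (F(M, H) = -1 + (H*M)/3 = -1 + H*M/3)
P(Y) = -⅓ (P(Y) = -1 + (⅓)*(-1)*(-2) = -1 + ⅔ = -⅓)
O(W) = -99
√(O(P(1)) + K(-50/117, 96)) = √(-99 + 54) = √(-45) = 3*I*√5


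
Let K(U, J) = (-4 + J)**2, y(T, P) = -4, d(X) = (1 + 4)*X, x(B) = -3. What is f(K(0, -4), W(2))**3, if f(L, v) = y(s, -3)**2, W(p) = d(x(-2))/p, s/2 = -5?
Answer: 4096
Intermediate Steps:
s = -10 (s = 2*(-5) = -10)
d(X) = 5*X
W(p) = -15/p (W(p) = (5*(-3))/p = -15/p)
f(L, v) = 16 (f(L, v) = (-4)**2 = 16)
f(K(0, -4), W(2))**3 = 16**3 = 4096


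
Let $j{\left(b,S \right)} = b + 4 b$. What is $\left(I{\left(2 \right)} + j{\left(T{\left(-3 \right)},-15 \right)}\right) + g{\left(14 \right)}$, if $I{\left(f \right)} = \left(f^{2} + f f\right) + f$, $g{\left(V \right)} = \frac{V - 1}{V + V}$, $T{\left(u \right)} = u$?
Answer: $- \frac{127}{28} \approx -4.5357$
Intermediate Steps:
$j{\left(b,S \right)} = 5 b$
$g{\left(V \right)} = \frac{-1 + V}{2 V}$
$I{\left(f \right)} = f + 2 f^{2}$ ($I{\left(f \right)} = \left(f^{2} + f^{2}\right) + f = 2 f^{2} + f = f + 2 f^{2}$)
$\left(I{\left(2 \right)} + j{\left(T{\left(-3 \right)},-15 \right)}\right) + g{\left(14 \right)} = \left(2 \left(1 + 2 \cdot 2\right) + 5 \left(-3\right)\right) + \frac{-1 + 14}{2 \cdot 14} = \left(2 \left(1 + 4\right) - 15\right) + \frac{1}{2} \cdot \frac{1}{14} \cdot 13 = \left(2 \cdot 5 - 15\right) + \frac{13}{28} = \left(10 - 15\right) + \frac{13}{28} = -5 + \frac{13}{28} = - \frac{127}{28}$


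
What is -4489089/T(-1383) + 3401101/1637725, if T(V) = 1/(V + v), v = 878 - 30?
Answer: 3933262909551976/1637725 ≈ 2.4017e+9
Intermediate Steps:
v = 848
T(V) = 1/(848 + V) (T(V) = 1/(V + 848) = 1/(848 + V))
-4489089/T(-1383) + 3401101/1637725 = -4489089/(1/(848 - 1383)) + 3401101/1637725 = -4489089/(1/(-535)) + 3401101*(1/1637725) = -4489089/(-1/535) + 3401101/1637725 = -4489089*(-535) + 3401101/1637725 = 2401662615 + 3401101/1637725 = 3933262909551976/1637725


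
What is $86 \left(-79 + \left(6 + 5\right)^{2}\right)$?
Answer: $3612$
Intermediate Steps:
$86 \left(-79 + \left(6 + 5\right)^{2}\right) = 86 \left(-79 + 11^{2}\right) = 86 \left(-79 + 121\right) = 86 \cdot 42 = 3612$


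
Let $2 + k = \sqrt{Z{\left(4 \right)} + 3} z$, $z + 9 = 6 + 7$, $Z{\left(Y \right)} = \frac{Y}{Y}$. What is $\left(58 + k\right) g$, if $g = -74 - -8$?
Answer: $-4224$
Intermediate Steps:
$Z{\left(Y \right)} = 1$
$g = -66$ ($g = -74 + 8 = -66$)
$z = 4$ ($z = -9 + \left(6 + 7\right) = -9 + 13 = 4$)
$k = 6$ ($k = -2 + \sqrt{1 + 3} \cdot 4 = -2 + \sqrt{4} \cdot 4 = -2 + 2 \cdot 4 = -2 + 8 = 6$)
$\left(58 + k\right) g = \left(58 + 6\right) \left(-66\right) = 64 \left(-66\right) = -4224$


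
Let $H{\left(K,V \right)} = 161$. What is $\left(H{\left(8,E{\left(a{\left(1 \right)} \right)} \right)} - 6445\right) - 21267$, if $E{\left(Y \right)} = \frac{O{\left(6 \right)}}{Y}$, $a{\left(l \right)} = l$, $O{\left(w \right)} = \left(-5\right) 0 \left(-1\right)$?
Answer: $-27551$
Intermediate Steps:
$O{\left(w \right)} = 0$ ($O{\left(w \right)} = 0 \left(-1\right) = 0$)
$E{\left(Y \right)} = 0$ ($E{\left(Y \right)} = \frac{0}{Y} = 0$)
$\left(H{\left(8,E{\left(a{\left(1 \right)} \right)} \right)} - 6445\right) - 21267 = \left(161 - 6445\right) - 21267 = -6284 - 21267 = -27551$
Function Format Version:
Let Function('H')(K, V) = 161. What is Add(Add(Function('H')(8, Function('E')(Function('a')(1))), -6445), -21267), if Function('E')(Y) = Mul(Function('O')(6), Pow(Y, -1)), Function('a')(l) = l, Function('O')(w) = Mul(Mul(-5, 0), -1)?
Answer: -27551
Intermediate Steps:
Function('O')(w) = 0 (Function('O')(w) = Mul(0, -1) = 0)
Function('E')(Y) = 0 (Function('E')(Y) = Mul(0, Pow(Y, -1)) = 0)
Add(Add(Function('H')(8, Function('E')(Function('a')(1))), -6445), -21267) = Add(Add(161, -6445), -21267) = Add(-6284, -21267) = -27551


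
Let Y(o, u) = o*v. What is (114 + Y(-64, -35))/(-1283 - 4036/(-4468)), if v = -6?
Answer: -278133/716051 ≈ -0.38843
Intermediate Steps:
Y(o, u) = -6*o (Y(o, u) = o*(-6) = -6*o)
(114 + Y(-64, -35))/(-1283 - 4036/(-4468)) = (114 - 6*(-64))/(-1283 - 4036/(-4468)) = (114 + 384)/(-1283 - 4036*(-1/4468)) = 498/(-1283 + 1009/1117) = 498/(-1432102/1117) = 498*(-1117/1432102) = -278133/716051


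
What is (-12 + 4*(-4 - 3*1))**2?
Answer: 1600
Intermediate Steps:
(-12 + 4*(-4 - 3*1))**2 = (-12 + 4*(-4 - 3))**2 = (-12 + 4*(-7))**2 = (-12 - 28)**2 = (-40)**2 = 1600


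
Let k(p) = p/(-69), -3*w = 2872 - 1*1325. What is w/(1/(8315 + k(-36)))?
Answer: -295874579/69 ≈ -4.2880e+6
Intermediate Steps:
w = -1547/3 (w = -(2872 - 1*1325)/3 = -(2872 - 1325)/3 = -1/3*1547 = -1547/3 ≈ -515.67)
k(p) = -p/69 (k(p) = p*(-1/69) = -p/69)
w/(1/(8315 + k(-36))) = -1547/(3*(1/(8315 - 1/69*(-36)))) = -1547/(3*(1/(8315 + 12/23))) = -1547/(3*(1/(191257/23))) = -1547/(3*23/191257) = -1547/3*191257/23 = -295874579/69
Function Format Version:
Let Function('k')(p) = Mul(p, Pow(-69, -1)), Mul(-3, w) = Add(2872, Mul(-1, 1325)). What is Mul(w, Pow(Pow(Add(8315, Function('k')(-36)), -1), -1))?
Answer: Rational(-295874579, 69) ≈ -4.2880e+6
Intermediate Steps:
w = Rational(-1547, 3) (w = Mul(Rational(-1, 3), Add(2872, Mul(-1, 1325))) = Mul(Rational(-1, 3), Add(2872, -1325)) = Mul(Rational(-1, 3), 1547) = Rational(-1547, 3) ≈ -515.67)
Function('k')(p) = Mul(Rational(-1, 69), p) (Function('k')(p) = Mul(p, Rational(-1, 69)) = Mul(Rational(-1, 69), p))
Mul(w, Pow(Pow(Add(8315, Function('k')(-36)), -1), -1)) = Mul(Rational(-1547, 3), Pow(Pow(Add(8315, Mul(Rational(-1, 69), -36)), -1), -1)) = Mul(Rational(-1547, 3), Pow(Pow(Add(8315, Rational(12, 23)), -1), -1)) = Mul(Rational(-1547, 3), Pow(Pow(Rational(191257, 23), -1), -1)) = Mul(Rational(-1547, 3), Pow(Rational(23, 191257), -1)) = Mul(Rational(-1547, 3), Rational(191257, 23)) = Rational(-295874579, 69)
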